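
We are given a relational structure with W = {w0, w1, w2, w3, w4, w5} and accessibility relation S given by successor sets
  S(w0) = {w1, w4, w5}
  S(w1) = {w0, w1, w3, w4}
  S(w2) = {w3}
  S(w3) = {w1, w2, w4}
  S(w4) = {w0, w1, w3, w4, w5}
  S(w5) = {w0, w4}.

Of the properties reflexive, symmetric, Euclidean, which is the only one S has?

Reflexive: no — w0 is not related to itself.
Symmetric: yes — every pair in S has its reverse in S.
Euclidean: no — w0 S w1 and w0 S w5, but not w1 S w5.
Only symmetric holds.

symmetric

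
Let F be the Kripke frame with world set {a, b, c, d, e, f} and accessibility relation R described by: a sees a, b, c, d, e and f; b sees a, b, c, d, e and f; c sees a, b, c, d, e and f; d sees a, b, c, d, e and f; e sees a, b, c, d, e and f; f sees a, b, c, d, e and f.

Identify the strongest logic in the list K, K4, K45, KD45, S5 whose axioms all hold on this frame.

S5

Transitive (axiom 4): yes — every two-step R-path is closed by a direct edge.
Euclidean (axiom 5): yes — any two successors of a common world are R-related.
Serial (axiom D): yes — every world has a successor (e.g. a R a).
Reflexive (axiom T): yes — every world is R-related to itself.
So F validates K, K4, K45, KD45, S5. The strongest is S5.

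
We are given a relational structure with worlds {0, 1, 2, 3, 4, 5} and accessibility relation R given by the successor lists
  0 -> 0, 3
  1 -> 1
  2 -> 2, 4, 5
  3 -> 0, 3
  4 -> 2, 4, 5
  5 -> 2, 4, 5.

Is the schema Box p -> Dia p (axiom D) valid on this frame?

By correspondence theory, D is valid on a frame iff R is serial.
Serial: yes — every world has a successor (e.g. 0 R 0).

Yes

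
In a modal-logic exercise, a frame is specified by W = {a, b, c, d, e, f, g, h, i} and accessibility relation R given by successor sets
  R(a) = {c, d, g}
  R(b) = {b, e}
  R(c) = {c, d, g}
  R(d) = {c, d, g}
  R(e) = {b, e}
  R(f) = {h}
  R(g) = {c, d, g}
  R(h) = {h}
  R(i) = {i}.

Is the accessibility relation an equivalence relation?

Reflexive: no — a is not related to itself.
Symmetric: no — a R c but not c R a.
Transitive: yes — every two-step R-path is closed by a direct edge.
So R is not an equivalence relation.

No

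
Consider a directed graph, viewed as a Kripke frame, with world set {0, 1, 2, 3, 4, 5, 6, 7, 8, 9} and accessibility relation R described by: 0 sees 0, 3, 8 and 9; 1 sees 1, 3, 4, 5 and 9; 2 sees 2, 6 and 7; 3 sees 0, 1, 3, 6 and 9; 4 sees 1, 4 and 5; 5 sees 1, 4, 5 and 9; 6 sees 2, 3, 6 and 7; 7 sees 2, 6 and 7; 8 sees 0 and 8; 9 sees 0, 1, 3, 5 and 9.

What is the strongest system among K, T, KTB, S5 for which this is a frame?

KTB

Reflexive (axiom T): yes — every world is R-related to itself.
Symmetric (axiom B): yes — every pair in R has its reverse in R.
Euclidean (axiom 5): no — 0 R 3 and 0 R 8, but not 3 R 8.
So F validates K, T, KTB; S5 would additionally require R to be Euclidean. The strongest is KTB.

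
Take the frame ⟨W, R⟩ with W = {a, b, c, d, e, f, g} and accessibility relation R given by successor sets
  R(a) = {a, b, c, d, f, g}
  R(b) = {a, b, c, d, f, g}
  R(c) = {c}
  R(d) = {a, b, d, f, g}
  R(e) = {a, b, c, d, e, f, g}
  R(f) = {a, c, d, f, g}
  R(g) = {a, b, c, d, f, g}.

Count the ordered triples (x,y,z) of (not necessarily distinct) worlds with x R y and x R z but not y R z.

40

Enumerating: (a,c,a), (a,c,b), (a,c,d), (a,c,f), (a,c,g), (a,d,c), (a,f,b), (b,c,a), (b,c,b), (b,c,d), (b,c,f), (b,c,g), … and 28 more.
Total: 40.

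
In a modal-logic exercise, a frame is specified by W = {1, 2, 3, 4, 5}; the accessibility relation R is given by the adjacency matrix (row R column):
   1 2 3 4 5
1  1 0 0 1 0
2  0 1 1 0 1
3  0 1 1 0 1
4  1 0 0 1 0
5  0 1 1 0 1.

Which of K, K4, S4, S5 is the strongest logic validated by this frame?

Transitive (axiom 4): yes — every two-step R-path is closed by a direct edge.
Reflexive (axiom T): yes — every world is R-related to itself.
Euclidean (axiom 5): yes — any two successors of a common world are R-related.
So F validates K, K4, S4, S5. The strongest is S5.

S5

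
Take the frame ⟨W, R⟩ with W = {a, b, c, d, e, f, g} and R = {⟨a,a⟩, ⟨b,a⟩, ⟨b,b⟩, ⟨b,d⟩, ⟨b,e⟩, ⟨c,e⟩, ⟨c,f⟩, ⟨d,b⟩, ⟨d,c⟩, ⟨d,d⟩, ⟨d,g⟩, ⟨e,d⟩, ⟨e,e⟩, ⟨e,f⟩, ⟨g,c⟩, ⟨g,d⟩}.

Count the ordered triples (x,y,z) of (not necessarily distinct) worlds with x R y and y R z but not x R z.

15

Enumerating: (b,d,c), (b,d,g), (b,e,f), (c,e,d), (d,b,a), (d,b,e), (d,c,e), (d,c,f), (e,d,b), (e,d,c), (e,d,g), (g,c,e), (g,c,f), (g,d,b), (g,d,g).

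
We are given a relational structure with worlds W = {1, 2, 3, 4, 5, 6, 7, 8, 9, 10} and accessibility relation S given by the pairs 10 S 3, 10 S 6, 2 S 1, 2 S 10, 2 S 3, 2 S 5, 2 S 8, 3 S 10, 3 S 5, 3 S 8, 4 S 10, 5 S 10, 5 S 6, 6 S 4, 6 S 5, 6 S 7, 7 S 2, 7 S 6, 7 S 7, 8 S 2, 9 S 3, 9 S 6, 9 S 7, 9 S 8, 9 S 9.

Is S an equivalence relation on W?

No

Reflexive: no — 1 is not related to itself.
Symmetric: no — 10 S 6 but not 6 S 10.
Transitive: no — 10 S 3 and 3 S 5, but not 10 S 5.
So S is not an equivalence relation.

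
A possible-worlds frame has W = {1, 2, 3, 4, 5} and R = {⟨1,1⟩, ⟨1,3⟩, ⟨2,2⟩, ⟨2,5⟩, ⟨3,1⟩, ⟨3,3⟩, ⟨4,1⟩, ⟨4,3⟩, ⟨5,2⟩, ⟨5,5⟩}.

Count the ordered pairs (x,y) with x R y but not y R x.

Enumerating: (4,1), (4,3).

2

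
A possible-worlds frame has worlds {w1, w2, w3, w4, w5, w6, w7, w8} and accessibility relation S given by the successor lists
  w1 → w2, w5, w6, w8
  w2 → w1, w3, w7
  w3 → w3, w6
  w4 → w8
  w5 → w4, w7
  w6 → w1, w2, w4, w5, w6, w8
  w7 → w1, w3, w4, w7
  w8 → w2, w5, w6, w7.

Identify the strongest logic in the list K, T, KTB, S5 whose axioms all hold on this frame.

K

Reflexive (axiom T): no — w1 is not related to itself.
Symmetric (axiom B): no — w1 S w5 but not w5 S w1.
Euclidean (axiom 5): no — w1 S w2 and w1 S w5, but not w2 S w5.
So F validates K; T would additionally require S to be reflexive. The strongest is K.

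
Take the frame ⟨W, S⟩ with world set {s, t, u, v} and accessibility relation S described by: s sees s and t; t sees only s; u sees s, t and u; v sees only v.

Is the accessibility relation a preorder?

Reflexive: no — t is not related to itself.
Transitive: no — t S s and s S t, but not t S t.
So S is not a preorder.

No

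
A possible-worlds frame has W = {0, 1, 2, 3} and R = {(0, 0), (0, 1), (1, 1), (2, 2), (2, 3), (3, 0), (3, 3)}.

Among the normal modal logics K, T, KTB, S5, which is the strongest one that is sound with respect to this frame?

Reflexive (axiom T): yes — every world is R-related to itself.
Symmetric (axiom B): no — 0 R 1 but not 1 R 0.
Euclidean (axiom 5): no — 0 R 1 and 0 R 0, but not 1 R 0.
So F validates K, T; KTB would additionally require R to be symmetric. The strongest is T.

T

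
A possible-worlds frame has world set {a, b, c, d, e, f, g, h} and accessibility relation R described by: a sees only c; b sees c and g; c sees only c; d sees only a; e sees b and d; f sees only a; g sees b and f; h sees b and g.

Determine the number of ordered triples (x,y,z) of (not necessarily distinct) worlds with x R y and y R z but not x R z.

Enumerating: (b,g,b), (b,g,f), (d,a,c), (e,b,c), (e,b,g), (e,d,a), (f,a,c), (g,b,c), (g,b,g), (g,f,a), (h,b,c), (h,g,f).

12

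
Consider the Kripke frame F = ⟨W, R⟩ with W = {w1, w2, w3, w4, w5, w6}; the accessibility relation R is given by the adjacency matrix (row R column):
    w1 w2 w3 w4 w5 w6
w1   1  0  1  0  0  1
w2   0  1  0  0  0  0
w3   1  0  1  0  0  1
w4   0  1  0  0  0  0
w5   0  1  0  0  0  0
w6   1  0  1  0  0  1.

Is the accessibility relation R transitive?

Transitive: yes — every two-step R-path is closed by a direct edge.

Yes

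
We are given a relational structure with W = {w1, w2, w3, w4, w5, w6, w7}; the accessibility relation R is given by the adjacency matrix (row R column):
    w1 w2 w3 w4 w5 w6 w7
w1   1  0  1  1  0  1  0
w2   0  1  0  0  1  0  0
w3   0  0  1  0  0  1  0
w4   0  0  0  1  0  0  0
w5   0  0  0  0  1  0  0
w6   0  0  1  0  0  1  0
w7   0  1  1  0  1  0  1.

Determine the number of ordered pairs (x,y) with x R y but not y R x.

7

Enumerating: (w1,w3), (w1,w4), (w1,w6), (w2,w5), (w7,w2), (w7,w3), (w7,w5).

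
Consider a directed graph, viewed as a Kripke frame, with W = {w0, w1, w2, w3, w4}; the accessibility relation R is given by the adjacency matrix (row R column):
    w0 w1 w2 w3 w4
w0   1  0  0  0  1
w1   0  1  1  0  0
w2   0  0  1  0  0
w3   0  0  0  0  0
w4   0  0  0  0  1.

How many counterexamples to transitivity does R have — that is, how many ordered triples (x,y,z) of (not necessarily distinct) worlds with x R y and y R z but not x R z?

0

R is transitive; there are no such tuples.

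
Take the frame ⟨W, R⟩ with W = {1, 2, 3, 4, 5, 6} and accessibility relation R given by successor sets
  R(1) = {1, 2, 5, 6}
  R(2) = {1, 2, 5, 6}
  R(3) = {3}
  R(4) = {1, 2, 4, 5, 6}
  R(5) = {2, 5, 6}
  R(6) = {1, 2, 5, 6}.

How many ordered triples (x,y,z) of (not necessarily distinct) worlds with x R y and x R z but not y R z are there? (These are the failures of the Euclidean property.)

8

Enumerating: (1,5,1), (2,5,1), (4,1,4), (4,2,4), (4,5,1), (4,5,4), (4,6,4), (6,5,1).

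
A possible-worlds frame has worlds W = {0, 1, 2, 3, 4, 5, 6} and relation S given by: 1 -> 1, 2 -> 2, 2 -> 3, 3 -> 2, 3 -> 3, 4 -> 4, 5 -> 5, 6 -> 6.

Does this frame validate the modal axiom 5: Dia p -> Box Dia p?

Yes

Axiom 5 corresponds to the accessibility relation being Euclidean.
Euclidean: yes — any two successors of a common world are S-related.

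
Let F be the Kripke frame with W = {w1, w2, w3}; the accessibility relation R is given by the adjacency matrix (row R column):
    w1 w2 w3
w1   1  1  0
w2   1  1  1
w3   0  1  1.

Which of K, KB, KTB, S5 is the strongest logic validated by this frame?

KTB

Symmetric (axiom B): yes — every pair in R has its reverse in R.
Reflexive (axiom T): yes — every world is R-related to itself.
Euclidean (axiom 5): no — w2 R w1 and w2 R w3, but not w1 R w3.
So F validates K, KB, KTB; S5 would additionally require R to be Euclidean. The strongest is KTB.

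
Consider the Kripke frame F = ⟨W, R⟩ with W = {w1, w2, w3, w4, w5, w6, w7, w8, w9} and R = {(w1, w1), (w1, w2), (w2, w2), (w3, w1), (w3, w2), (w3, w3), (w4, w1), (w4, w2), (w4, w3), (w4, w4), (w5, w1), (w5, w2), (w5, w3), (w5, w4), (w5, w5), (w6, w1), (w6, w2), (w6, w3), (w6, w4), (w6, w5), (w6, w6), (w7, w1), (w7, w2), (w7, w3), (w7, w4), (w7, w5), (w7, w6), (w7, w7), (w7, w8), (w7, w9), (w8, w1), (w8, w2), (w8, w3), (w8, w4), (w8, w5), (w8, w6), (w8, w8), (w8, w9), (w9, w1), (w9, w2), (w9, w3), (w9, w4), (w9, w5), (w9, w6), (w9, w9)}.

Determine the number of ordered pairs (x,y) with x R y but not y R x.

Enumerating: (w1,w2), (w3,w1), (w3,w2), (w4,w1), (w4,w2), (w4,w3), (w5,w1), (w5,w2), (w5,w3), (w5,w4), (w6,w1), (w6,w2), … and 24 more.
Total: 36.

36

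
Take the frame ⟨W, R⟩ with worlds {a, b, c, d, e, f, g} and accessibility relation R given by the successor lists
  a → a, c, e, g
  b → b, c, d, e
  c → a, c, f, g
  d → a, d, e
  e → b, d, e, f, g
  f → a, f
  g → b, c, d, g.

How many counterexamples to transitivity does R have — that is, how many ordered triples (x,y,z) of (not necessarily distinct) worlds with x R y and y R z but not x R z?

Enumerating: (a,c,f), (a,e,b), (a,e,d), (a,e,f), (a,g,b), (a,g,d), (b,c,a), (b,c,f), (b,c,g), (b,d,a), (b,e,f), (b,e,g), … and 20 more.
Total: 32.

32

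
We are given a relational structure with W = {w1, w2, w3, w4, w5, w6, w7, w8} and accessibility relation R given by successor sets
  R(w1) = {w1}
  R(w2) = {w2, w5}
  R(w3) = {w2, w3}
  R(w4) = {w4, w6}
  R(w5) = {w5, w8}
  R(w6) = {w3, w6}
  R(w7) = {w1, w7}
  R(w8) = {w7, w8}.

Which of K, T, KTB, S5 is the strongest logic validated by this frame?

T

Reflexive (axiom T): yes — every world is R-related to itself.
Symmetric (axiom B): no — w2 R w5 but not w5 R w2.
Euclidean (axiom 5): no — w2 R w5 and w2 R w2, but not w5 R w2.
So F validates K, T; KTB would additionally require R to be symmetric. The strongest is T.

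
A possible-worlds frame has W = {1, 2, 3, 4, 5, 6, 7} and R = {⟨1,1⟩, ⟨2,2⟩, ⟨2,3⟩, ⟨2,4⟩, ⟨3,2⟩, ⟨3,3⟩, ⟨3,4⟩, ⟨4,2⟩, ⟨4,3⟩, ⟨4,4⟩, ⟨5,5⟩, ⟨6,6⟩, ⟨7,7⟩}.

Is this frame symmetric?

Symmetric: yes — every pair in R has its reverse in R.

Yes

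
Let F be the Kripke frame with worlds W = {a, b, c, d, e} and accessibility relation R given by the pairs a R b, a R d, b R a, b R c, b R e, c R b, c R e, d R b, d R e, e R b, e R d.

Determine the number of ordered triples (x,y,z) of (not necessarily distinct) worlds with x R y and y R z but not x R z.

19

Enumerating: (a,b,a), (a,b,c), (a,b,e), (a,d,e), (b,a,b), (b,a,d), (b,c,b), (b,e,b), (b,e,d), (c,b,a), (c,b,c), (c,e,d), … and 7 more.
Total: 19.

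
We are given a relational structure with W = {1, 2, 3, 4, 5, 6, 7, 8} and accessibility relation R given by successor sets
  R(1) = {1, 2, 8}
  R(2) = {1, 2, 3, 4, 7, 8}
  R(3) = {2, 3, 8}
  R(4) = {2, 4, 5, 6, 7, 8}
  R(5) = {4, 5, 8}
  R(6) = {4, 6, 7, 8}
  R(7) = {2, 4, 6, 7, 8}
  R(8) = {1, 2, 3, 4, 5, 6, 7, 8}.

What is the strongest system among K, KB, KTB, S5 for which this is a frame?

Symmetric (axiom B): yes — every pair in R has its reverse in R.
Reflexive (axiom T): yes — every world is R-related to itself.
Euclidean (axiom 5): no — 2 R 1 and 2 R 3, but not 1 R 3.
So F validates K, KB, KTB; S5 would additionally require R to be Euclidean. The strongest is KTB.

KTB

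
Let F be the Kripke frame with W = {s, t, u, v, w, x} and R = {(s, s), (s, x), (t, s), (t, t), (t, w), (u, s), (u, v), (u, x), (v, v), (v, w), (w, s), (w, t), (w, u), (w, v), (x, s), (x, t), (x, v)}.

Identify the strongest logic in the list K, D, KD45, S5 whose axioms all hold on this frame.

Serial (axiom D): yes — every world has a successor (e.g. s R s).
Euclidean (axiom 5): no — t R s and t R w, but not s R w.
Transitive (axiom 4): no — s R x and x R t, but not s R t.
Reflexive (axiom T): no — u is not related to itself.
So F validates K, D; KD45 would additionally require R to be Euclidean and transitive. The strongest is D.

D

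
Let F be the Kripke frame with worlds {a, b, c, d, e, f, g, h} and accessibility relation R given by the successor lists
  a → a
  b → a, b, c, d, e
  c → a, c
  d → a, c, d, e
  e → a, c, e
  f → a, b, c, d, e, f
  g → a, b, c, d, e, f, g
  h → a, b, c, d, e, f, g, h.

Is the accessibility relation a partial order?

Yes

Reflexive: yes — every world is R-related to itself.
Transitive: yes — every two-step R-path is closed by a direct edge.
Antisymmetric: yes — no distinct pair is related both ways.
So R is a partial order.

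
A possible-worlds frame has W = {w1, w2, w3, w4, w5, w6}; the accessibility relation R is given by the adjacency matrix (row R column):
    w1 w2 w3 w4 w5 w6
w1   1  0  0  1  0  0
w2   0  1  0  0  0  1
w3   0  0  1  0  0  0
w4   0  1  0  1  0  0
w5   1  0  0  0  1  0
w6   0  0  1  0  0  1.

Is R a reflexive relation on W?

Yes

Reflexive: yes — every world is R-related to itself.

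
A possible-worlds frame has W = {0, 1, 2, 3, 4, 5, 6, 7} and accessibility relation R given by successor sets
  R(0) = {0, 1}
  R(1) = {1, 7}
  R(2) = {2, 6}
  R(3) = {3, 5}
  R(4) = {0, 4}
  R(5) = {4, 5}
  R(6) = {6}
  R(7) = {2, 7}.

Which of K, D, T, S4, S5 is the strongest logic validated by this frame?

Serial (axiom D): yes — every world has a successor (e.g. 0 R 0).
Reflexive (axiom T): yes — every world is R-related to itself.
Transitive (axiom 4): no — 0 R 1 and 1 R 7, but not 0 R 7.
Euclidean (axiom 5): no — 0 R 1 and 0 R 0, but not 1 R 0.
So F validates K, D, T; S4 would additionally require R to be transitive. The strongest is T.

T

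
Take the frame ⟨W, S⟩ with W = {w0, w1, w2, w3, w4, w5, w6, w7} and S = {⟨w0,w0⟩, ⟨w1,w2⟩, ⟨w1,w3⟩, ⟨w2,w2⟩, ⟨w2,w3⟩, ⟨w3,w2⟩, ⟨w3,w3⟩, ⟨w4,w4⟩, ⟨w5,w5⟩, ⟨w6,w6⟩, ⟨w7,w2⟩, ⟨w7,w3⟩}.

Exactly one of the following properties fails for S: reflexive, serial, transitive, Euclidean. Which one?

Reflexive: no — w1 is not related to itself.
Serial: yes — every world has a successor (e.g. w0 S w0).
Transitive: yes — every two-step S-path is closed by a direct edge.
Euclidean: yes — any two successors of a common world are S-related.
Only reflexive fails.

reflexive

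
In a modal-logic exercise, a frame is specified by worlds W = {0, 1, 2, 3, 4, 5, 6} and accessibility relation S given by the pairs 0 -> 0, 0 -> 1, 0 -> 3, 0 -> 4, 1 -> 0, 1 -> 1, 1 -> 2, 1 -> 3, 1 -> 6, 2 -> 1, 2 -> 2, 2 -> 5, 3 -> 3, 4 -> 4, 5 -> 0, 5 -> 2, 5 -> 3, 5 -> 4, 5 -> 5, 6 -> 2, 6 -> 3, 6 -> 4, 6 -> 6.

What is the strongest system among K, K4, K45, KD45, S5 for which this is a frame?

K

Transitive (axiom 4): no — 0 S 1 and 1 S 2, but not 0 S 2.
Euclidean (axiom 5): no — 0 S 1 and 0 S 4, but not 1 S 4.
Serial (axiom D): yes — every world has a successor (e.g. 0 S 0).
Reflexive (axiom T): yes — every world is S-related to itself.
So F validates K; K4 would additionally require S to be transitive. The strongest is K.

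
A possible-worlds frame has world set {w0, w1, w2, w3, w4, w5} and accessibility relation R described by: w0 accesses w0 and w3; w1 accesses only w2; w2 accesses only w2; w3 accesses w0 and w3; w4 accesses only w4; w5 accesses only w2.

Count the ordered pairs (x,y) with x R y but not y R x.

Enumerating: (w1,w2), (w5,w2).

2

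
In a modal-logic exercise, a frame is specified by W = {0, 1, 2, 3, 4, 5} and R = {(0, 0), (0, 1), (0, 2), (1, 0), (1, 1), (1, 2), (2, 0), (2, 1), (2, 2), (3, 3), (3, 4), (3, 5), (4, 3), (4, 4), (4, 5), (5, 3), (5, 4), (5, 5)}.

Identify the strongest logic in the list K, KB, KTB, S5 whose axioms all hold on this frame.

Symmetric (axiom B): yes — every pair in R has its reverse in R.
Reflexive (axiom T): yes — every world is R-related to itself.
Euclidean (axiom 5): yes — any two successors of a common world are R-related.
So F validates K, KB, KTB, S5. The strongest is S5.

S5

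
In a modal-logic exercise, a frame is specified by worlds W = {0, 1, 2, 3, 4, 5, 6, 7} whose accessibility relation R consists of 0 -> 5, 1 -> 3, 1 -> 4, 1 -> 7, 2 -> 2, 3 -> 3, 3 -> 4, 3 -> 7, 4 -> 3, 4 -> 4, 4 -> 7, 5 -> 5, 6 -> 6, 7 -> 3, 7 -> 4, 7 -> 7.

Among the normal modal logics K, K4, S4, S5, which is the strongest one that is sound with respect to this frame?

Transitive (axiom 4): yes — every two-step R-path is closed by a direct edge.
Reflexive (axiom T): no — 0 is not related to itself.
Euclidean (axiom 5): yes — any two successors of a common world are R-related.
So F validates K, K4; S4 would additionally require R to be reflexive. The strongest is K4.

K4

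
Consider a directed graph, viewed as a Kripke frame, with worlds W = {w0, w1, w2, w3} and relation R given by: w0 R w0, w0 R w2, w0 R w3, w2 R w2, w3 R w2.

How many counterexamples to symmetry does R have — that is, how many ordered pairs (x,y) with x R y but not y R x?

3

Enumerating: (w0,w2), (w0,w3), (w3,w2).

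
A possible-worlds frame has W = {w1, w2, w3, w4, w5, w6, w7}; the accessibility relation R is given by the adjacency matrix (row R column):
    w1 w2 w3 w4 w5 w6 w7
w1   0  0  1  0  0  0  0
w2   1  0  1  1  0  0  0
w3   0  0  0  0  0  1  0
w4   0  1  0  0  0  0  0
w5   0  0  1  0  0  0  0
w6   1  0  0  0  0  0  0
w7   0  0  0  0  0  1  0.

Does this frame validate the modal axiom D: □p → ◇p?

Yes

By correspondence theory, D is valid on a frame iff R is serial.
Serial: yes — every world has a successor (e.g. w1 R w3).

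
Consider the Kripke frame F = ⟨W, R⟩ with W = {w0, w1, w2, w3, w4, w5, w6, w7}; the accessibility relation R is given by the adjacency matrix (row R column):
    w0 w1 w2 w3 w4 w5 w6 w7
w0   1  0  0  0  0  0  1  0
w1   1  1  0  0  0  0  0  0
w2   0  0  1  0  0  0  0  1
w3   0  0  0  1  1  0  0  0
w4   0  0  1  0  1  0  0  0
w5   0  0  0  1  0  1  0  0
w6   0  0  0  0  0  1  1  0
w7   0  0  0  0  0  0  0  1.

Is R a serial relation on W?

Yes

Serial: yes — every world has a successor (e.g. w0 R w0).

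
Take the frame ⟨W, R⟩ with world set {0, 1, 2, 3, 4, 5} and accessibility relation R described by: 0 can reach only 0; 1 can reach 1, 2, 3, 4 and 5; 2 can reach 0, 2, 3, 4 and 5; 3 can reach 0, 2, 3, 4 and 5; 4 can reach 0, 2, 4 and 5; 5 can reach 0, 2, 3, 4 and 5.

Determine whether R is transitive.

No

Transitive: no — 1 R 2 and 2 R 0, but not 1 R 0.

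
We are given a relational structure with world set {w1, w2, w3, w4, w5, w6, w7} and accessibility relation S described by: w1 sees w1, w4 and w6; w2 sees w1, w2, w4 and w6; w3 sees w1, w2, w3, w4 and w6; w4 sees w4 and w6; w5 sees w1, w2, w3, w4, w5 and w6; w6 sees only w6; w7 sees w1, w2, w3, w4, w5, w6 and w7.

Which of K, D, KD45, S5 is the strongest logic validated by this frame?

D

Serial (axiom D): yes — every world has a successor (e.g. w1 S w1).
Euclidean (axiom 5): no — w1 S w6 and w1 S w4, but not w6 S w4.
Transitive (axiom 4): yes — every two-step S-path is closed by a direct edge.
Reflexive (axiom T): yes — every world is S-related to itself.
So F validates K, D; KD45 would additionally require S to be Euclidean. The strongest is D.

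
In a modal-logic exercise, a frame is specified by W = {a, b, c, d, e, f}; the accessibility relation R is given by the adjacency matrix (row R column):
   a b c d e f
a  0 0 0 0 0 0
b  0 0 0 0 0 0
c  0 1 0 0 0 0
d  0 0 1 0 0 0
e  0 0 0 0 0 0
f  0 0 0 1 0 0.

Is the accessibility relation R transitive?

No

Transitive: no — d R c and c R b, but not d R b.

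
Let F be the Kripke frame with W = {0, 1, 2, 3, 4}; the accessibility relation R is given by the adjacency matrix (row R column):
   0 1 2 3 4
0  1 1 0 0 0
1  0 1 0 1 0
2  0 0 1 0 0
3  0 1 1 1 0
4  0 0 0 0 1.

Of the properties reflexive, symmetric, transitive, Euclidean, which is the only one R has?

reflexive

Reflexive: yes — every world is R-related to itself.
Symmetric: no — 0 R 1 but not 1 R 0.
Transitive: no — 0 R 1 and 1 R 3, but not 0 R 3.
Euclidean: no — 3 R 1 and 3 R 2, but not 1 R 2.
Only reflexive holds.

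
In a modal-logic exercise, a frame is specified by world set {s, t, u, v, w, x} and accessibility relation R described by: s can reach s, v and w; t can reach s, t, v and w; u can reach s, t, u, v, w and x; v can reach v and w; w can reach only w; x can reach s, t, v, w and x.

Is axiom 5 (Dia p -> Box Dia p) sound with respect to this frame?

No

By correspondence theory, 5 is valid on a frame iff R is Euclidean.
Euclidean: no — s R w and s R v, but not w R v.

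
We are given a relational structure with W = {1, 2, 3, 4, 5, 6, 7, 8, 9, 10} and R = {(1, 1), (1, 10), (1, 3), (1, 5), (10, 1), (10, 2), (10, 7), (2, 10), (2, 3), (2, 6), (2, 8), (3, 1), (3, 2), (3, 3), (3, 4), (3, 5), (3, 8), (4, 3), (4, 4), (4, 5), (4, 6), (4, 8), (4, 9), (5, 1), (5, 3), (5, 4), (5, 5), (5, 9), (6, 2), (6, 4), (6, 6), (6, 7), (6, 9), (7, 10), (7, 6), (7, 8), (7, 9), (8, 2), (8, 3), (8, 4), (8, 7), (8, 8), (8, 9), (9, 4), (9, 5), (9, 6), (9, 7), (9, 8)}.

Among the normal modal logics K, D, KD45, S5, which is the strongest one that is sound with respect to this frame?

D

Serial (axiom D): yes — every world has a successor (e.g. 1 R 1).
Euclidean (axiom 5): no — 1 R 10 and 1 R 3, but not 10 R 3.
Transitive (axiom 4): no — 1 R 10 and 10 R 2, but not 1 R 2.
Reflexive (axiom T): no — 2 is not related to itself.
So F validates K, D; KD45 would additionally require R to be Euclidean and transitive. The strongest is D.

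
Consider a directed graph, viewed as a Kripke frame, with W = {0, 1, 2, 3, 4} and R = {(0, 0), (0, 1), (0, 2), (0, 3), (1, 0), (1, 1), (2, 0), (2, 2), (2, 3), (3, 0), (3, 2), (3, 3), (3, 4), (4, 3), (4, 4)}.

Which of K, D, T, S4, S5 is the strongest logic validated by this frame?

Serial (axiom D): yes — every world has a successor (e.g. 0 R 0).
Reflexive (axiom T): yes — every world is R-related to itself.
Transitive (axiom 4): no — 0 R 3 and 3 R 4, but not 0 R 4.
Euclidean (axiom 5): no — 0 R 1 and 0 R 2, but not 1 R 2.
So F validates K, D, T; S4 would additionally require R to be transitive. The strongest is T.

T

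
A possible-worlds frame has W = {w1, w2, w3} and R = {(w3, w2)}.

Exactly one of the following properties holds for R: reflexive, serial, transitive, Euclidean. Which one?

Reflexive: no — w1 is not related to itself.
Serial: no — w1 has no R-successor.
Transitive: yes — every two-step R-path is closed by a direct edge.
Euclidean: no — w3 R w2 and w3 R w2, but not w2 R w2.
Only transitive holds.

transitive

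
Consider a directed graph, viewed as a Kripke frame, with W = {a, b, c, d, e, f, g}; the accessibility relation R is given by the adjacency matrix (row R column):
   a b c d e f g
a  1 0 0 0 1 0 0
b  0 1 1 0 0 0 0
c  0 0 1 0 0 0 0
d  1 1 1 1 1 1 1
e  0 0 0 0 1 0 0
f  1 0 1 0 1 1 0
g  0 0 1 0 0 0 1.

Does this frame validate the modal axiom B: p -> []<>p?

No

The schema B characterises exactly the symmetric frames.
Symmetric: no — a R e but not e R a.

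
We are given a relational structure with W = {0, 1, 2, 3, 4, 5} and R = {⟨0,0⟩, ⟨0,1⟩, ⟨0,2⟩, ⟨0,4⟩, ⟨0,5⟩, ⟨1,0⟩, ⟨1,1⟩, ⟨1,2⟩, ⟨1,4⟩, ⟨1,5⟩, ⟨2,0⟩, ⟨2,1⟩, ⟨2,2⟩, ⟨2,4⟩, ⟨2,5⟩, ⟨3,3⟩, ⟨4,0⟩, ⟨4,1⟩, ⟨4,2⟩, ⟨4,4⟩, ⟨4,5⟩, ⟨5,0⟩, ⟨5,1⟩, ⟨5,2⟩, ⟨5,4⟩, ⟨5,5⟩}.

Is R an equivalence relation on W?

Yes

Reflexive: yes — every world is R-related to itself.
Symmetric: yes — every pair in R has its reverse in R.
Transitive: yes — every two-step R-path is closed by a direct edge.
So R is an equivalence relation.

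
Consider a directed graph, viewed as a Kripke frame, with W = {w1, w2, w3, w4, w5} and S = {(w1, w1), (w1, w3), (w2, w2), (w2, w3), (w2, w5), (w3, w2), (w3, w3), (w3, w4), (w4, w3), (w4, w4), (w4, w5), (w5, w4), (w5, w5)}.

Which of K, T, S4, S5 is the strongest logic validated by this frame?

T

Reflexive (axiom T): yes — every world is S-related to itself.
Transitive (axiom 4): no — w1 S w3 and w3 S w2, but not w1 S w2.
Euclidean (axiom 5): no — w2 S w3 and w2 S w5, but not w3 S w5.
So F validates K, T; S4 would additionally require S to be transitive. The strongest is T.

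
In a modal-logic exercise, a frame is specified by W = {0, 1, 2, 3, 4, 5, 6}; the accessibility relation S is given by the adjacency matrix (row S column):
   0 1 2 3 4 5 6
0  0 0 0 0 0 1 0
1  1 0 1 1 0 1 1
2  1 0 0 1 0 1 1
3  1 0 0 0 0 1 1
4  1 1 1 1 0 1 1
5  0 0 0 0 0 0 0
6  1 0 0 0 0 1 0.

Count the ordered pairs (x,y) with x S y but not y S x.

Enumerating: (0,5), (1,0), (1,2), (1,3), (1,5), (1,6), (2,0), (2,3), (2,5), (2,6), (3,0), (3,5), … and 9 more.
Total: 21.

21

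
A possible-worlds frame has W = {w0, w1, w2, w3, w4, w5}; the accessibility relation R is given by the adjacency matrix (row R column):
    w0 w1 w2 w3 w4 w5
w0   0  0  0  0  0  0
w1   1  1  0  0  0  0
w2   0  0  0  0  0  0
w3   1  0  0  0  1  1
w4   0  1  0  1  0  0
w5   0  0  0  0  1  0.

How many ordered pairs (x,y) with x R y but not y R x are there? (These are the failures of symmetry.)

Enumerating: (w1,w0), (w3,w0), (w3,w5), (w4,w1), (w5,w4).

5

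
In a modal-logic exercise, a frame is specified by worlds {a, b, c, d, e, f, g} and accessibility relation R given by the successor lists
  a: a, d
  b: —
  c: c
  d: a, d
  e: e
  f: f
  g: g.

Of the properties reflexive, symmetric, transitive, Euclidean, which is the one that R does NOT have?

Reflexive: no — b is not related to itself.
Symmetric: yes — every pair in R has its reverse in R.
Transitive: yes — every two-step R-path is closed by a direct edge.
Euclidean: yes — any two successors of a common world are R-related.
Only reflexive fails.

reflexive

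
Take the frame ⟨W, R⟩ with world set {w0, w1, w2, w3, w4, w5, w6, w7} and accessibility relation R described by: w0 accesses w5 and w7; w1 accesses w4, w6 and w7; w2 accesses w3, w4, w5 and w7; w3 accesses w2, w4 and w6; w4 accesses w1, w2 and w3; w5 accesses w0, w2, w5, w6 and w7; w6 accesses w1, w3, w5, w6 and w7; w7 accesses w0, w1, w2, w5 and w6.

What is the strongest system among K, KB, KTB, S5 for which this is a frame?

KB

Symmetric (axiom B): yes — every pair in R has its reverse in R.
Reflexive (axiom T): no — w0 is not related to itself.
Euclidean (axiom 5): no — w1 R w4 and w1 R w6, but not w4 R w6.
So F validates K, KB; KTB would additionally require R to be reflexive. The strongest is KB.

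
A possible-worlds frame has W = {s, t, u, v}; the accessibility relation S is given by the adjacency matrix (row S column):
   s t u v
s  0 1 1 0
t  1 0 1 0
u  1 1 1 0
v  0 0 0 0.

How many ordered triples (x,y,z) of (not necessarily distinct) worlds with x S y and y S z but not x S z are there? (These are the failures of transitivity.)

Enumerating: (s,t,s), (s,u,s), (t,s,t), (t,u,t).

4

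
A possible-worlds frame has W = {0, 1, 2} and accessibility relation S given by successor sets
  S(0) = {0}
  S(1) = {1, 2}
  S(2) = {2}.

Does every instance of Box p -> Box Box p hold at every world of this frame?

The schema 4 characterises exactly the transitive frames.
Transitive: yes — every two-step S-path is closed by a direct edge.

Yes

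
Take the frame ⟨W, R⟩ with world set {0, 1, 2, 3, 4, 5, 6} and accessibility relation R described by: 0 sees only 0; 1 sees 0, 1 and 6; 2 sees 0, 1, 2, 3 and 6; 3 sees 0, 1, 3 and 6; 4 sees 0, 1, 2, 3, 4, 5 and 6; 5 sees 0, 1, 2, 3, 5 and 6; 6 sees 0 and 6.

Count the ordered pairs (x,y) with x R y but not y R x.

Enumerating: (1,0), (1,6), (2,0), (2,1), (2,3), (2,6), (3,0), (3,1), (3,6), (4,0), (4,1), (4,2), … and 9 more.
Total: 21.

21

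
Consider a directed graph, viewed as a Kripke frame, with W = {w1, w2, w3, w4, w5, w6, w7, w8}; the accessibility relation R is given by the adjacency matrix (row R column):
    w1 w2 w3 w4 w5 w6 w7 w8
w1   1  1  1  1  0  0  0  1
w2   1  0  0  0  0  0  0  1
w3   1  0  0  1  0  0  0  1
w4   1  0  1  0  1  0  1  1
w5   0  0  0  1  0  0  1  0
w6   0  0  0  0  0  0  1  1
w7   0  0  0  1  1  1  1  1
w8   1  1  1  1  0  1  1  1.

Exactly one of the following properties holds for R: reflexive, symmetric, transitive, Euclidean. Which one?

symmetric

Reflexive: no — w2 is not related to itself.
Symmetric: yes — every pair in R has its reverse in R.
Transitive: no — w1 R w4 and w4 R w5, but not w1 R w5.
Euclidean: no — w1 R w2 and w1 R w3, but not w2 R w3.
Only symmetric holds.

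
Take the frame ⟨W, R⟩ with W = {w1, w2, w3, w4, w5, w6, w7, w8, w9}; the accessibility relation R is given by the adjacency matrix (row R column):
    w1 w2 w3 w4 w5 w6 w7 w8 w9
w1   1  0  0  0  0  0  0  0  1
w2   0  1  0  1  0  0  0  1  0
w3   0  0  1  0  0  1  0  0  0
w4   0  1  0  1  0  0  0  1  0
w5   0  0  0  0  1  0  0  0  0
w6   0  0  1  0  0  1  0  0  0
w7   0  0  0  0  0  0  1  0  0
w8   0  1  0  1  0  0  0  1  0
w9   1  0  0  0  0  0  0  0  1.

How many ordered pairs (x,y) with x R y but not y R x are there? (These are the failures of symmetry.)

R is symmetric; there are no such tuples.

0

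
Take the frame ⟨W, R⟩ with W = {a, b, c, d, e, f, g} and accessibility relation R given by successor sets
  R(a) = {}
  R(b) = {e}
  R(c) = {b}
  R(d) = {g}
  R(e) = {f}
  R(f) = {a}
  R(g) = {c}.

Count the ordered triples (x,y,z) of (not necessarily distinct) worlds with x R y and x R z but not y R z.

6

Enumerating: (b,e,e), (c,b,b), (d,g,g), (e,f,f), (f,a,a), (g,c,c).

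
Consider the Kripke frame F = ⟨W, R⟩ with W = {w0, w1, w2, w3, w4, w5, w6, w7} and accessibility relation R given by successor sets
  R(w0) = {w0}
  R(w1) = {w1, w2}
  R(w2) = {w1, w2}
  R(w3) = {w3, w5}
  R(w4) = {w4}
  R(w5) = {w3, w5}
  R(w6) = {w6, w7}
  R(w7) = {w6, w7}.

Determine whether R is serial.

Serial: yes — every world has a successor (e.g. w0 R w0).

Yes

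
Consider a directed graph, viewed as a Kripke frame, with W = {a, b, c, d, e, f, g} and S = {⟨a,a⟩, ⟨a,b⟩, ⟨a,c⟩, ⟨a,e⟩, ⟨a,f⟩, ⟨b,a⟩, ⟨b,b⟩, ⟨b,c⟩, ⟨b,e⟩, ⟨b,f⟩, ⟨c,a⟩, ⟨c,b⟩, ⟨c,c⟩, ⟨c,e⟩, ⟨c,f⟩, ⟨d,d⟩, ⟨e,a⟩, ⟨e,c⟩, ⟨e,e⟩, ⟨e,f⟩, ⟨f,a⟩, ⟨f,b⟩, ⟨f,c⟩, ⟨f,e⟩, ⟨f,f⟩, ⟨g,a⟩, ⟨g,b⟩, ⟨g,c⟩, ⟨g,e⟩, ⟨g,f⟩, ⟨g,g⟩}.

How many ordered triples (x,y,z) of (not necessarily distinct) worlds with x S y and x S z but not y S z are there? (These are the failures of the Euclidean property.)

Enumerating: (a,e,b), (b,e,b), (c,e,b), (f,e,b), (g,a,g), (g,b,g), (g,c,g), (g,e,b), (g,e,g), (g,f,g).

10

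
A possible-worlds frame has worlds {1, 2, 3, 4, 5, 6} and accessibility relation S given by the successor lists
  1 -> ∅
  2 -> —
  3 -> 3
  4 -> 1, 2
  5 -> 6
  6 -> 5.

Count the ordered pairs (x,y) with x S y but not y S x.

Enumerating: (4,1), (4,2).

2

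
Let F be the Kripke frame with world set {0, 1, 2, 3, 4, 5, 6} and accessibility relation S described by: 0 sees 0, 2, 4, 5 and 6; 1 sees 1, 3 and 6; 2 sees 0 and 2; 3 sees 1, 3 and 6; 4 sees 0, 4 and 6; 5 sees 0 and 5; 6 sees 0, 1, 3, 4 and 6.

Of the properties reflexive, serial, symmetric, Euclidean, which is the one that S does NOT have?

Reflexive: yes — every world is S-related to itself.
Serial: yes — every world has a successor (e.g. 0 S 0).
Symmetric: yes — every pair in S has its reverse in S.
Euclidean: no — 0 S 2 and 0 S 4, but not 2 S 4.
Only Euclidean fails.

Euclidean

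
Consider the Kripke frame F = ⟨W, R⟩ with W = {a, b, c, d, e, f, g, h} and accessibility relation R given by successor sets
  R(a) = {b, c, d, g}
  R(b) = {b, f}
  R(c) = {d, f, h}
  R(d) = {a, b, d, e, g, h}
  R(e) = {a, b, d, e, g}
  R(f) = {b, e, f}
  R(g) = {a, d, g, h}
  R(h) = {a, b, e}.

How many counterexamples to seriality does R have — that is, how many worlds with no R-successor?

R is serial; there are no such worlds.

0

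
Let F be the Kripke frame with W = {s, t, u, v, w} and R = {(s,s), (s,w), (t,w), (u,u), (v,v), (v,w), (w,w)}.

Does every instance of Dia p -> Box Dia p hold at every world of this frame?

No

Axiom 5 corresponds to the accessibility relation being Euclidean.
Euclidean: no — s R w and s R s, but not w R s.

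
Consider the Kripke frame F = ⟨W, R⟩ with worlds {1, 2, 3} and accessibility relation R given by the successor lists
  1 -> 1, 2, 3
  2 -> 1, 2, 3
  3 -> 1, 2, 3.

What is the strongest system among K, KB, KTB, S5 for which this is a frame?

Symmetric (axiom B): yes — every pair in R has its reverse in R.
Reflexive (axiom T): yes — every world is R-related to itself.
Euclidean (axiom 5): yes — any two successors of a common world are R-related.
So F validates K, KB, KTB, S5. The strongest is S5.

S5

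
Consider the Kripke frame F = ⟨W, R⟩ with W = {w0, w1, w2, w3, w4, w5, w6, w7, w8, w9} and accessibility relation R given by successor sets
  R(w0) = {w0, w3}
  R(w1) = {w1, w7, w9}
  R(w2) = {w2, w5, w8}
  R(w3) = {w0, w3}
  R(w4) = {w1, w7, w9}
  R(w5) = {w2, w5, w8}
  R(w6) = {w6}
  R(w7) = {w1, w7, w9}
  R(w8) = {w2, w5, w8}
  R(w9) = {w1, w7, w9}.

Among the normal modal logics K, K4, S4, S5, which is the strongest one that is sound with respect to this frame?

Transitive (axiom 4): yes — every two-step R-path is closed by a direct edge.
Reflexive (axiom T): no — w4 is not related to itself.
Euclidean (axiom 5): yes — any two successors of a common world are R-related.
So F validates K, K4; S4 would additionally require R to be reflexive. The strongest is K4.

K4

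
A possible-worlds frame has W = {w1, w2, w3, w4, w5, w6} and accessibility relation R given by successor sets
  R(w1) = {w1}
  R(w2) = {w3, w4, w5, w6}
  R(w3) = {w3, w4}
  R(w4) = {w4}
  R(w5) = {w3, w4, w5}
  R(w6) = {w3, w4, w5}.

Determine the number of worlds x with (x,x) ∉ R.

2

Enumerating: w2, w6.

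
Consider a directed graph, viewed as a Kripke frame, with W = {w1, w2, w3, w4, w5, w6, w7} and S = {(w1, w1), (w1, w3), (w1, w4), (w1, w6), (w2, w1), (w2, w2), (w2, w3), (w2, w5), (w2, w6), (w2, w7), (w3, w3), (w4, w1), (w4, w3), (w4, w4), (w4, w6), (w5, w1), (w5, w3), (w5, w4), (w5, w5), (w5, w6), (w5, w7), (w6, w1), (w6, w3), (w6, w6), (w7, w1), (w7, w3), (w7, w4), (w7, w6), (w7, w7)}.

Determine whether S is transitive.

Transitive: no — w2 S w1 and w1 S w4, but not w2 S w4.

No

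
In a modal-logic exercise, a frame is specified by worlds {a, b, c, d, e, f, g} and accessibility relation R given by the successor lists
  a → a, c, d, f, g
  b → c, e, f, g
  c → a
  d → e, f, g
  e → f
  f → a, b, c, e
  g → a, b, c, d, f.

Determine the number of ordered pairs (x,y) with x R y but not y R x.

Enumerating: (a,d), (b,c), (b,e), (d,e), (d,f), (f,c), (g,c), (g,f).

8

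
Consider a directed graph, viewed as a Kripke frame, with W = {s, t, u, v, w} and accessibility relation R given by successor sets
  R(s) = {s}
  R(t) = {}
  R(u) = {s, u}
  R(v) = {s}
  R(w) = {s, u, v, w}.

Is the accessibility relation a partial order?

No

Reflexive: no — t is not related to itself.
Transitive: yes — every two-step R-path is closed by a direct edge.
Antisymmetric: yes — no distinct pair is related both ways.
So R is not a partial order.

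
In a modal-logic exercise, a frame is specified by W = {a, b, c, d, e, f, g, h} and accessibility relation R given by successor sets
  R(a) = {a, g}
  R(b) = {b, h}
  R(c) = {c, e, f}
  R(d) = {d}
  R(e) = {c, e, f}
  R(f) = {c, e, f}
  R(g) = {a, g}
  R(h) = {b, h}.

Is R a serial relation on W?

Yes

Serial: yes — every world has a successor (e.g. a R a).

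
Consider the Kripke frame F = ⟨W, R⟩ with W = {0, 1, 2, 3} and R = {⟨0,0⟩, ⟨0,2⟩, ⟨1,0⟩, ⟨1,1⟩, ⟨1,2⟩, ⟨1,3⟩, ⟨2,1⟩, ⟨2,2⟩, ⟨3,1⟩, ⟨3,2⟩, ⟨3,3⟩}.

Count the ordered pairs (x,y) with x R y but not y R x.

3

Enumerating: (0,2), (1,0), (3,2).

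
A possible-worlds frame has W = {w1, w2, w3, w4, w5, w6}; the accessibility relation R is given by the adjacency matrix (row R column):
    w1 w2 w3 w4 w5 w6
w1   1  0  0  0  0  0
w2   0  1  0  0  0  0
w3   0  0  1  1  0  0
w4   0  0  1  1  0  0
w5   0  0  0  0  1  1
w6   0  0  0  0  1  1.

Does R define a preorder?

Reflexive: yes — every world is R-related to itself.
Transitive: yes — every two-step R-path is closed by a direct edge.
So R is a preorder.

Yes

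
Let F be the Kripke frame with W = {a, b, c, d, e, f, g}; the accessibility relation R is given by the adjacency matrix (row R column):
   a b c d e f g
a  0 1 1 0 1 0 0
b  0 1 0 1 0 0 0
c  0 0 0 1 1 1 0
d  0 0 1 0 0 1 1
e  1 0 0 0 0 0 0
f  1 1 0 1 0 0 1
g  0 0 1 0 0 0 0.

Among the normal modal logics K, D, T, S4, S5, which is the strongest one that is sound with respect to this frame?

D

Serial (axiom D): yes — every world has a successor (e.g. a R b).
Reflexive (axiom T): no — a is not related to itself.
Transitive (axiom 4): no — a R b and b R d, but not a R d.
Euclidean (axiom 5): no — a R b and a R c, but not b R c.
So F validates K, D; T would additionally require R to be reflexive. The strongest is D.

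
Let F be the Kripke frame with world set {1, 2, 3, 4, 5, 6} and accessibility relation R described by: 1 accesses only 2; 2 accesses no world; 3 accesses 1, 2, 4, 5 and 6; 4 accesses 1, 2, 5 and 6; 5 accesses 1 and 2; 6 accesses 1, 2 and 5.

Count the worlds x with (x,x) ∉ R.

6

Enumerating: 1, 2, 3, 4, 5, 6.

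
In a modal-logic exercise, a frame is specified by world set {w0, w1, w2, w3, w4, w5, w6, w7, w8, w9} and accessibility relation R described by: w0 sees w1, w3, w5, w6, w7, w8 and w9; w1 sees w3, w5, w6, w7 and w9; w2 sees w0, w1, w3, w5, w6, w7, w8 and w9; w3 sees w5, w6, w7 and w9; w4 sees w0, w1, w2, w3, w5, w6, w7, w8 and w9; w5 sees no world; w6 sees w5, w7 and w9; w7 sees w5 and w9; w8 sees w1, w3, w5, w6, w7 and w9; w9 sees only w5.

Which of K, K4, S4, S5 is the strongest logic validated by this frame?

K4

Transitive (axiom 4): yes — every two-step R-path is closed by a direct edge.
Reflexive (axiom T): no — w0 is not related to itself.
Euclidean (axiom 5): no — w0 R w1 and w0 R w8, but not w1 R w8.
So F validates K, K4; S4 would additionally require R to be reflexive. The strongest is K4.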